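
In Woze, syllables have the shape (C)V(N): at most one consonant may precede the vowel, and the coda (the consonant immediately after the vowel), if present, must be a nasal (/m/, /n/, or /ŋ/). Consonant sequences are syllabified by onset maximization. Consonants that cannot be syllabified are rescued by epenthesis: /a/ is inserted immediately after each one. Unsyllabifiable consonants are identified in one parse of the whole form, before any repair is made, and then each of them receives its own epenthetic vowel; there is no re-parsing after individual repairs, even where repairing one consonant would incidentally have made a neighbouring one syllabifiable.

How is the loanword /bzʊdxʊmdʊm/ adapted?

The consonants /b/, /d/ cannot be parsed into a legal (C)V(N) syllable (only a nasal (/m/, /n/, or /ŋ/) is licensed in coda position; onsets are limited to one consonant).
Epenthesis after each stranded consonant: /b/ → /ba/, /d/ → /da/.

bazʊdaxʊmdʊm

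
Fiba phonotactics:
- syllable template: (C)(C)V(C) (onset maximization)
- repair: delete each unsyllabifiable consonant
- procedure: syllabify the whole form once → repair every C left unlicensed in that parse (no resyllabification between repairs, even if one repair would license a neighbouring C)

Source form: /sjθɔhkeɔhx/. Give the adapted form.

Under (C)(C)V(C), the unsyllabifiable consonants are /s/, /x/ (at most one coda consonant is licensed; onsets may contain at most 2 consonants).
Each unlicensed consonant is deleted: /s/, /x/.

jθɔhkeɔh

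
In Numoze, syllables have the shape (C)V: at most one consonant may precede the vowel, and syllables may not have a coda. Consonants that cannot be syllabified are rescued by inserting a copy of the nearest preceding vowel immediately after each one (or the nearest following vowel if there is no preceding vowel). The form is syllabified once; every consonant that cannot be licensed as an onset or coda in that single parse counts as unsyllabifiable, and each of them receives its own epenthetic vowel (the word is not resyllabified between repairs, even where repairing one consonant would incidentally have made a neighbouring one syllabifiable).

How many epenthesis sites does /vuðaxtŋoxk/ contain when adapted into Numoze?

4

The unsyllabifiable consonants are /x/, /t/, /x/, /k/; each receives one epenthetic vowel.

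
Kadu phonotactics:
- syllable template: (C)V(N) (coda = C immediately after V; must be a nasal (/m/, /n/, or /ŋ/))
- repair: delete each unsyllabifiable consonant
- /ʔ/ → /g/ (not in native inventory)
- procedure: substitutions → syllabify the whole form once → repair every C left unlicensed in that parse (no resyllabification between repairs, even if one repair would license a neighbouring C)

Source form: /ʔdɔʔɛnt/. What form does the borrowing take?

dɔgɛn

Substitution: /ʔ/ → /g/, giving /gdɔgɛnt/.
Syllabifying with onset maximization leaves /g/, /t/ stranded (only a nasal (/m/, /n/, or /ŋ/) is licensed in coda position; onsets are limited to one consonant).
Deletion applies to /g/, /t/.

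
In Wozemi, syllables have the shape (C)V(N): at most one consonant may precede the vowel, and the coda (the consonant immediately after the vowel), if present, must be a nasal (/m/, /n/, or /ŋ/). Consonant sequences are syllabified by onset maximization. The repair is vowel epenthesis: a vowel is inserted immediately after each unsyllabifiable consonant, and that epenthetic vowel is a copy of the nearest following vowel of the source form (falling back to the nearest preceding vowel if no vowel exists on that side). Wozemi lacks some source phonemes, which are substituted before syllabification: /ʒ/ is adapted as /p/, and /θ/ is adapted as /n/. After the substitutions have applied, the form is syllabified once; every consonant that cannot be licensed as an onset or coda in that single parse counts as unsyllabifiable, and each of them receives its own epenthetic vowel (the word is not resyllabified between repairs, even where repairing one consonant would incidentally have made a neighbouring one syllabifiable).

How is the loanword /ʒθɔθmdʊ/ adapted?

pɔnɔnmʊdʊ

Substitution: /ʒ/ → /p/, /θ/ → /n/, giving /pnɔnmdʊ/.
Under (C)V(N), the unsyllabifiable consonants are /p/, /m/ (only a nasal (/m/, /n/, or /ŋ/) is licensed in coda position; onsets are limited to one consonant).
Inserting the epenthetic vowel yields /p/ → /pɔ/, /m/ → /mʊ/.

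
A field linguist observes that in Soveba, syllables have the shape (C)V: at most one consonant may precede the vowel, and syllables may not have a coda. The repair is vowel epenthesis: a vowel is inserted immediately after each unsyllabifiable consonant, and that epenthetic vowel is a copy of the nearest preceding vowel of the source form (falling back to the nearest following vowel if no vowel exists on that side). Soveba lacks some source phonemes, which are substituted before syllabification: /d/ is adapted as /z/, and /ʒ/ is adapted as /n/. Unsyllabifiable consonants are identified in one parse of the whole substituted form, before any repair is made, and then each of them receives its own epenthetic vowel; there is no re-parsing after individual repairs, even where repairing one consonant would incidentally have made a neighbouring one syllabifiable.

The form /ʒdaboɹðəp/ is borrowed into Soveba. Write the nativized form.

nazaboɹoðəpə

Substitution: /ʒ/ → /n/, /d/ → /z/, giving /nzaboɹðəp/.
Under (C)V, the unsyllabifiable consonants are /n/, /ɹ/, /p/ (no codas are permitted; onsets are limited to one consonant).
Each unlicensed consonant becomes the onset of a new syllable: /n/ → /na/, /ɹ/ → /ɹo/, /p/ → /pə/.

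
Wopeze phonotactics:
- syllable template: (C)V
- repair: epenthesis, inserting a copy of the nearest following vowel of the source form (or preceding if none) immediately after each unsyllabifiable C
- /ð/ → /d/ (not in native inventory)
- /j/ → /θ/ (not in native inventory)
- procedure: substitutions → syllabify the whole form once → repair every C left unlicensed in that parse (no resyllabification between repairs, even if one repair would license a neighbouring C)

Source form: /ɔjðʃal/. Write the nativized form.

Substitution: /j/ → /θ/, /ð/ → /d/, giving /ɔθdʃal/.
Under (C)V, the unsyllabifiable consonants are /θ/, /d/, /l/ (no codas are permitted; onsets are limited to one consonant).
Inserting the epenthetic vowel yields /θ/ → /θa/, /d/ → /da/, /l/ → /la/.

ɔθadaʃala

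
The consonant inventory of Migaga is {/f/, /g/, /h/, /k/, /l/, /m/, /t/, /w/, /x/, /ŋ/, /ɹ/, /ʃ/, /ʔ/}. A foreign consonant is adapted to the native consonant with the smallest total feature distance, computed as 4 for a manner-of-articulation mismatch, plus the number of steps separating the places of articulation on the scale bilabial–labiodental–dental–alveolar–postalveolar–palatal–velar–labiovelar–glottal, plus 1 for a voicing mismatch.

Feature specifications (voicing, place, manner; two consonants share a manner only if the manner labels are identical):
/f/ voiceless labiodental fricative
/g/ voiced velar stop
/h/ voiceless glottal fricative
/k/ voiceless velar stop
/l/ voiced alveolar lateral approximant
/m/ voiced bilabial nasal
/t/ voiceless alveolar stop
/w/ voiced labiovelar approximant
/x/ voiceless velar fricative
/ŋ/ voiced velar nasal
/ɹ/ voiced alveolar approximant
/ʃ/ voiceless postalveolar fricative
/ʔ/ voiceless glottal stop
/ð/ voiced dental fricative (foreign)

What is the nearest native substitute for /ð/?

/f/ is closest: same manner (fricative), place distance 1 (dental→labiodental), voicing differs (+1); total 2. Next closest is /ʃ/ at distance 3.

f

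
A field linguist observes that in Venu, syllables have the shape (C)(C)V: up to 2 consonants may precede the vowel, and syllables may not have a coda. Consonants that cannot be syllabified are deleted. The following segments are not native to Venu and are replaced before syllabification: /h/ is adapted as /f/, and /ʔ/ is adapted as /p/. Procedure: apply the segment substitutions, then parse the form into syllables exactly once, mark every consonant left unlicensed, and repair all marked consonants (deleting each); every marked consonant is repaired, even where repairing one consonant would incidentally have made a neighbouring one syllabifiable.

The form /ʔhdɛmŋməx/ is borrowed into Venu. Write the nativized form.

fdɛŋmə

Substitution: /ʔ/ → /p/, /h/ → /f/, giving /pfdɛmŋməx/.
The consonants /p/, /m/, /x/ cannot be parsed into a legal (C)(C)V syllable (no codas are permitted; onsets may contain at most 2 consonants).
Deletion applies to /p/, /m/, /x/.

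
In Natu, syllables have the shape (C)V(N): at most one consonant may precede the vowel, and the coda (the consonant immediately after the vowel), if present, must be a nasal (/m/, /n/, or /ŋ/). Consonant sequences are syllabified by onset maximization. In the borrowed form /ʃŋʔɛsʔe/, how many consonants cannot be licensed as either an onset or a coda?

3

Syllabifying with onset maximization leaves /ʃ/, /ŋ/, /s/ stranded (only a nasal (/m/, /n/, or /ŋ/) is licensed in coda position; onsets are limited to one consonant).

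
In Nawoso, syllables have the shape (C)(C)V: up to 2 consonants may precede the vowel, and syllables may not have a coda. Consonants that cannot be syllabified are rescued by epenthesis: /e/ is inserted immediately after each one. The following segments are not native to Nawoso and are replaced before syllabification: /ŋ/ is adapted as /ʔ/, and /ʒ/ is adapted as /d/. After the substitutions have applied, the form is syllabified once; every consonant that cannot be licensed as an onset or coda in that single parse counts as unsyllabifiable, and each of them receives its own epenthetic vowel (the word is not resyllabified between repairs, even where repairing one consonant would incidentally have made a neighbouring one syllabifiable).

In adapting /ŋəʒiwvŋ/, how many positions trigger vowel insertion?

3

After substitution the input is /ʔədiwvʔ/.
The unsyllabifiable consonants are /w/, /v/, /ʔ/; each receives one epenthetic vowel.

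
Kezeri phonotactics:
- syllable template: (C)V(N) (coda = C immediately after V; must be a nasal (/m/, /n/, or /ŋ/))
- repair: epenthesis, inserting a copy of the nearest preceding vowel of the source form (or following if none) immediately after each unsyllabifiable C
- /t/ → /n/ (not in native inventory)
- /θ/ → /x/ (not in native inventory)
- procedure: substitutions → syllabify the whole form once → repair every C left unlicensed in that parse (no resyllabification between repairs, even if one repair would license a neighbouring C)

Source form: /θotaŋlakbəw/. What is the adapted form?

Substitution: /θ/ → /x/, /t/ → /n/, giving /xonaŋlakbəw/.
The consonants /k/, /w/ cannot be parsed into a legal (C)V(N) syllable (only a nasal (/m/, /n/, or /ŋ/) is licensed in coda position; onsets are limited to one consonant).
Inserting the epenthetic vowel yields /k/ → /ka/, /w/ → /wə/.

xonaŋlakabəwə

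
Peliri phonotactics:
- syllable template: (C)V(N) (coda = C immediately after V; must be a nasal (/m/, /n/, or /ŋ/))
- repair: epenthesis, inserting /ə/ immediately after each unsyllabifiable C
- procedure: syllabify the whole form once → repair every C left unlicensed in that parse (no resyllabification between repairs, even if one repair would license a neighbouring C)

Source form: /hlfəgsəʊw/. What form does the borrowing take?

hələfəgəsəʊwə

The consonants /h/, /l/, /g/, /w/ cannot be parsed into a legal (C)V(N) syllable (only a nasal (/m/, /n/, or /ŋ/) is licensed in coda position; onsets are limited to one consonant).
Inserting the epenthetic vowel yields /h/ → /hə/, /l/ → /lə/, /g/ → /gə/, /w/ → /wə/.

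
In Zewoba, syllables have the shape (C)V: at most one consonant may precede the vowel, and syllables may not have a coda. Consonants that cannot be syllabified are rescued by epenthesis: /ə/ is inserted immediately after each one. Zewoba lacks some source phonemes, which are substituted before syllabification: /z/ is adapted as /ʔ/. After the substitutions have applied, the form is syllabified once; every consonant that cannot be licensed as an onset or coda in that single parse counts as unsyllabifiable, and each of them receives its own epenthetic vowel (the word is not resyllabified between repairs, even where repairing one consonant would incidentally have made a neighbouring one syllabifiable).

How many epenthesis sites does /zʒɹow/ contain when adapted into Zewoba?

After substitution the input is /ʔʒɹow/.
The unsyllabifiable consonants are /ʔ/, /ʒ/, /w/; each receives one epenthetic vowel.

3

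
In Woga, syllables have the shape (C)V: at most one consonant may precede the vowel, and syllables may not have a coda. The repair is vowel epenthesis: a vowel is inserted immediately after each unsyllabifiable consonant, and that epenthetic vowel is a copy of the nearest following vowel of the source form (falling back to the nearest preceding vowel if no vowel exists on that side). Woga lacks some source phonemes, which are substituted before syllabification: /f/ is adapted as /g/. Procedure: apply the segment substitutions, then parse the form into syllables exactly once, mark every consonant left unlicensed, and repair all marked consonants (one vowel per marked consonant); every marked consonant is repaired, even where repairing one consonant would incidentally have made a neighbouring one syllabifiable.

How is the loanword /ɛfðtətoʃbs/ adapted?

ɛgəðətətoʃoboso

Substitution: /f/ → /g/, giving /ɛgðtətoʃbs/.
Under (C)V, the unsyllabifiable consonants are /g/, /ð/, /ʃ/, /b/, /s/ (no codas are permitted; onsets are limited to one consonant).
Each unlicensed consonant becomes the onset of a new syllable: /g/ → /gə/, /ð/ → /ðə/, /ʃ/ → /ʃo/, /b/ → /bo/, /s/ → /so/.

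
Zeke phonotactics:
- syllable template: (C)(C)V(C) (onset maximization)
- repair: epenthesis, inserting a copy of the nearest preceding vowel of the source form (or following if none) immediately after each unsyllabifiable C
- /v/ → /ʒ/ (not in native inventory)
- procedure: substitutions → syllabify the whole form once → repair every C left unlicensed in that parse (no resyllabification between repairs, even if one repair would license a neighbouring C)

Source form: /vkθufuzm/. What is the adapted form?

Substitution: /v/ → /ʒ/, giving /ʒkθufuzm/.
The consonants /ʒ/, /m/ cannot be parsed into a legal (C)(C)V(C) syllable (at most one coda consonant is licensed; onsets may contain at most 2 consonants).
Epenthesis after each stranded consonant: /ʒ/ → /ʒu/, /m/ → /mu/.

ʒukθufuzmu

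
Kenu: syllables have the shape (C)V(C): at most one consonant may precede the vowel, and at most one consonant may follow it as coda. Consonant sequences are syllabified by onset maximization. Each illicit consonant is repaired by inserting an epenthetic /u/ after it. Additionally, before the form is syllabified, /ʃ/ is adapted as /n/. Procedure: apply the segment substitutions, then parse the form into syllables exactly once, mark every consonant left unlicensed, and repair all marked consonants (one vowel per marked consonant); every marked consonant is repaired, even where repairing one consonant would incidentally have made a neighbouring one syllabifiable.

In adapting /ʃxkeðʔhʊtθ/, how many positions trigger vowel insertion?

After substitution the input is /nxkeðʔhʊtθ/.
The unsyllabifiable consonants are /n/, /x/, /ʔ/, /θ/; each receives one epenthetic vowel.

4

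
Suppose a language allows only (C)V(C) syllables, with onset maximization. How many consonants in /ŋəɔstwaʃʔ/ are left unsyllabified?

2

Under (C)V(C), the unsyllabifiable consonants are /t/, /ʔ/ (at most one coda consonant is licensed; onsets are limited to one consonant).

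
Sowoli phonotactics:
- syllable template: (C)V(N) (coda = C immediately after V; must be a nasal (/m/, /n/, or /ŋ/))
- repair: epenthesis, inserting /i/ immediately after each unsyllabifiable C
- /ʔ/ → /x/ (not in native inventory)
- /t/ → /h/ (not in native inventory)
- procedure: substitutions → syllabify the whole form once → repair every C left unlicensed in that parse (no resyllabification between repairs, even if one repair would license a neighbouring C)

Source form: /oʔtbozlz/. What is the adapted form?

oxihibozilizi

Substitution: /ʔ/ → /x/, /t/ → /h/, giving /oxhbozlz/.
Under (C)V(N), the unsyllabifiable consonants are /x/, /h/, /z/, /l/, /z/ (only a nasal (/m/, /n/, or /ŋ/) is licensed in coda position; onsets are limited to one consonant).
Each unlicensed consonant becomes the onset of a new syllable: /x/ → /xi/, /h/ → /hi/, /z/ → /zi/, /l/ → /li/, /z/ → /zi/.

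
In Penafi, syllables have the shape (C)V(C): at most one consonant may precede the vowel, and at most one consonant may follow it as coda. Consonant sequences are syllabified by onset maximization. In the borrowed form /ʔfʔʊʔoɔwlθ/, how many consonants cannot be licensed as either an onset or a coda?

Under (C)V(C), the unsyllabifiable consonants are /ʔ/, /f/, /l/, /θ/ (at most one coda consonant is licensed; onsets are limited to one consonant).

4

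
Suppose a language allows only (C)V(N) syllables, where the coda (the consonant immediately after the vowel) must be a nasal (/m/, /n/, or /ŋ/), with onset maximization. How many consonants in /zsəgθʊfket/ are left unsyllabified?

4

Syllabifying with onset maximization leaves /z/, /g/, /f/, /t/ stranded (only a nasal (/m/, /n/, or /ŋ/) is licensed in coda position; onsets are limited to one consonant).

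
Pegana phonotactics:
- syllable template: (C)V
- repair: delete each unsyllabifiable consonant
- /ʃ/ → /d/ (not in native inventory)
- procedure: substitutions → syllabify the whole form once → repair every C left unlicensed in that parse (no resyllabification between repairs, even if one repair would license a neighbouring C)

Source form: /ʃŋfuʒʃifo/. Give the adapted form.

fudifo

Substitution: /ʃ/ → /d/, giving /dŋfuʒdifo/.
The consonants /d/, /ŋ/, /ʒ/ cannot be parsed into a legal (C)V syllable (no codas are permitted; onsets are limited to one consonant).
Deletion applies to /d/, /ŋ/, /ʒ/.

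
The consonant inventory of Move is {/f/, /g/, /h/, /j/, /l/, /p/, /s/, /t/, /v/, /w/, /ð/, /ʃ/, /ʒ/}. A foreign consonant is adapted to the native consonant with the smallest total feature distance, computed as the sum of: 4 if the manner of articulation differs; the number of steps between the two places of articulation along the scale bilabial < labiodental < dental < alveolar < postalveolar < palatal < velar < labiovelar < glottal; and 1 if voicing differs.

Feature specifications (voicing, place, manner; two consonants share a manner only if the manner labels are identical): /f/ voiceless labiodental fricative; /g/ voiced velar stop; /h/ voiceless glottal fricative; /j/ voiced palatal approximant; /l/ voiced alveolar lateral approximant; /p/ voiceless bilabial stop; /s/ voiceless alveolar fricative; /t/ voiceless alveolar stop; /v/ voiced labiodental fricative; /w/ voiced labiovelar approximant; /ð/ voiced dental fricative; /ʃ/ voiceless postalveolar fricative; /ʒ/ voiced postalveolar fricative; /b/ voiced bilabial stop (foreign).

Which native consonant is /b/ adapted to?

/p/ is closest: same manner (stop), place distance 0 (bilabial→bilabial), voicing differs (+1); total 1. Next closest is /t/ at distance 4.

p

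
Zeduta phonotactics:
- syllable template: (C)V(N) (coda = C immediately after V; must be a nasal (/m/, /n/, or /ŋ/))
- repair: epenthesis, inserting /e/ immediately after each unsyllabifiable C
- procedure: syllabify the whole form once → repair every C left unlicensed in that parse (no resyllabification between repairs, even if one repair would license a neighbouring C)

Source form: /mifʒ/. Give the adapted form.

mifeʒe

Under (C)V(N), the unsyllabifiable consonants are /f/, /ʒ/ (only a nasal (/m/, /n/, or /ŋ/) is licensed in coda position; onsets are limited to one consonant).
Inserting the epenthetic vowel yields /f/ → /fe/, /ʒ/ → /ʒe/.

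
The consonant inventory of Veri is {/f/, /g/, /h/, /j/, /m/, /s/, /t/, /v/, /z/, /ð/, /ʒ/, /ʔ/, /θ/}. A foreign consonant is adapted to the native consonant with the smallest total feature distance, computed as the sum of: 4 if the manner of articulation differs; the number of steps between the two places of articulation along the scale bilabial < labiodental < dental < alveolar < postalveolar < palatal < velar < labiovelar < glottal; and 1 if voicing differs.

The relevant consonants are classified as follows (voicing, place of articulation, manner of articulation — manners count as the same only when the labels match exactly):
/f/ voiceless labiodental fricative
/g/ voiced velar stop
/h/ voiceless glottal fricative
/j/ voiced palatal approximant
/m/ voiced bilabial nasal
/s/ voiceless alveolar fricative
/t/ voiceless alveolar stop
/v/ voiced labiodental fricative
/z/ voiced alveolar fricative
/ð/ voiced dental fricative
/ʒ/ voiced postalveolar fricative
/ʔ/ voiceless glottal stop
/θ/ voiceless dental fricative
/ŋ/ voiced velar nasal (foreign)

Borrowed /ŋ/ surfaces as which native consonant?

/g/ is closest: manner differs (nasal→stop, +4), place distance 0 (velar→velar), same voicing; total 4. Next closest is /j/ at distance 5.

g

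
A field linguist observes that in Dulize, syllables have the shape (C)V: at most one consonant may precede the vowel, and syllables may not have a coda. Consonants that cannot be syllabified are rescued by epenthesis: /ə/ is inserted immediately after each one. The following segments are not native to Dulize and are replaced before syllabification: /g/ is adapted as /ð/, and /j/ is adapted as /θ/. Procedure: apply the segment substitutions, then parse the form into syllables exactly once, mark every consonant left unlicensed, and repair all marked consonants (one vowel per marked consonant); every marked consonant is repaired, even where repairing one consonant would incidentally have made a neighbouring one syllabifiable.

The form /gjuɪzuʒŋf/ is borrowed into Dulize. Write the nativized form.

Substitution: /g/ → /ð/, /j/ → /θ/, giving /ðθuɪzuʒŋf/.
Syllabifying with onset maximization leaves /ð/, /ʒ/, /ŋ/, /f/ stranded (no codas are permitted; onsets are limited to one consonant).
Each unlicensed consonant becomes the onset of a new syllable: /ð/ → /ðə/, /ʒ/ → /ʒə/, /ŋ/ → /ŋə/, /f/ → /fə/.

ðəθuɪzuʒəŋəfə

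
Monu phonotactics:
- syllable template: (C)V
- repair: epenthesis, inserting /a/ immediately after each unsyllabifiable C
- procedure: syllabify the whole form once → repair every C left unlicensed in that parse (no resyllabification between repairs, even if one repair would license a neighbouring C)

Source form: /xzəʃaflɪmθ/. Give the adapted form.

xazəʃafalɪmaθa

Under (C)V, the unsyllabifiable consonants are /x/, /f/, /m/, /θ/ (no codas are permitted; onsets are limited to one consonant).
Inserting the epenthetic vowel yields /x/ → /xa/, /f/ → /fa/, /m/ → /ma/, /θ/ → /θa/.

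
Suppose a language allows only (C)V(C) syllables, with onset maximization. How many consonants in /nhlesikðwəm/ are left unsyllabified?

Under (C)V(C), the unsyllabifiable consonants are /n/, /h/, /ð/ (at most one coda consonant is licensed; onsets are limited to one consonant).

3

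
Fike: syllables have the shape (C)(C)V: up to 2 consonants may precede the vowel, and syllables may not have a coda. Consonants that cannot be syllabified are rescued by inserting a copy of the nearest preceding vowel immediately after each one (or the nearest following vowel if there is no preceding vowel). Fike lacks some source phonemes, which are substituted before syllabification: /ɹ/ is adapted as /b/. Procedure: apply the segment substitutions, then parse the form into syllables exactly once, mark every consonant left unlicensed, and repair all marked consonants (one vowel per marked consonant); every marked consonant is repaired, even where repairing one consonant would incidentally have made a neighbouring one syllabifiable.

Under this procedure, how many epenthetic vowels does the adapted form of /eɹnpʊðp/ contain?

3

After substitution the input is /ebnpʊðp/.
The unsyllabifiable consonants are /b/, /ð/, /p/; each receives one epenthetic vowel.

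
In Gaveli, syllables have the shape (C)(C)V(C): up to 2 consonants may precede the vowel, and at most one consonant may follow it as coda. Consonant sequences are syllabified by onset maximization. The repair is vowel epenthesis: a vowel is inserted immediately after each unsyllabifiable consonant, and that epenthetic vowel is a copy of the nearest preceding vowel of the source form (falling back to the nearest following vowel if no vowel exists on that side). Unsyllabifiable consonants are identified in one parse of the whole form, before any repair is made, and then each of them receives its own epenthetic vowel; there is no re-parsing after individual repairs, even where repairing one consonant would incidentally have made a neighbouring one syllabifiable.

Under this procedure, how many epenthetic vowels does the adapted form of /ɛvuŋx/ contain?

1

The unsyllabifiable consonants are /x/; each receives one epenthetic vowel.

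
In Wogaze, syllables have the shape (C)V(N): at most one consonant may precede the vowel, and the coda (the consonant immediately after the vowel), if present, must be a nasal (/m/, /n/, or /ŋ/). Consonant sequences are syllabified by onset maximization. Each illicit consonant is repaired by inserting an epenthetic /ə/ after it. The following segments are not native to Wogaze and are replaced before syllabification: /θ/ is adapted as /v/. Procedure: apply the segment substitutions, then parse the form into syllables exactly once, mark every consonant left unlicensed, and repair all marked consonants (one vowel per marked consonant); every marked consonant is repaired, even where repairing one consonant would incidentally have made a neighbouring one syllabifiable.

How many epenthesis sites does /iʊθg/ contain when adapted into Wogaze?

2

After substitution the input is /iʊvg/.
The unsyllabifiable consonants are /v/, /g/; each receives one epenthetic vowel.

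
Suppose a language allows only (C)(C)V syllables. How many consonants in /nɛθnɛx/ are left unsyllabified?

Under (C)(C)V, the unsyllabifiable consonants are /x/ (no codas are permitted; onsets may contain at most 2 consonants).

1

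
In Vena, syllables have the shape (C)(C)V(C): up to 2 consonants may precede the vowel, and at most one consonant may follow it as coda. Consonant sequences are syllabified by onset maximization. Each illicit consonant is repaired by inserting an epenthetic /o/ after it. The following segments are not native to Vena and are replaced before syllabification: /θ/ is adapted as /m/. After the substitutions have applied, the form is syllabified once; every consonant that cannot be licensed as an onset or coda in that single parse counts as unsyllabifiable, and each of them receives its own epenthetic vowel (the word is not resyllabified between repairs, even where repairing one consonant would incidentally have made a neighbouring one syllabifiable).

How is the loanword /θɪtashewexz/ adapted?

mɪtashewexzo

Substitution: /θ/ → /m/, giving /mɪtashewexz/.
Syllabifying with onset maximization leaves /z/ stranded (at most one coda consonant is licensed; onsets may contain at most 2 consonants).
Inserting the epenthetic vowel yields /z/ → /zo/.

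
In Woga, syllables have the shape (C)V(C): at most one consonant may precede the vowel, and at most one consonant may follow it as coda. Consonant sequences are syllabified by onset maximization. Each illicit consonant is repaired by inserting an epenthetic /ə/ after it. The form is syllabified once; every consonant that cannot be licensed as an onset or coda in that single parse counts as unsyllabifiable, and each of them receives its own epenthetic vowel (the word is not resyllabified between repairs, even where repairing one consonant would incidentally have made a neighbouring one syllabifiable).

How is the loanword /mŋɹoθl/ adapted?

The consonants /m/, /ŋ/, /l/ cannot be parsed into a legal (C)V(C) syllable (at most one coda consonant is licensed; onsets are limited to one consonant).
Inserting the epenthetic vowel yields /m/ → /mə/, /ŋ/ → /ŋə/, /l/ → /lə/.

məŋəɹoθlə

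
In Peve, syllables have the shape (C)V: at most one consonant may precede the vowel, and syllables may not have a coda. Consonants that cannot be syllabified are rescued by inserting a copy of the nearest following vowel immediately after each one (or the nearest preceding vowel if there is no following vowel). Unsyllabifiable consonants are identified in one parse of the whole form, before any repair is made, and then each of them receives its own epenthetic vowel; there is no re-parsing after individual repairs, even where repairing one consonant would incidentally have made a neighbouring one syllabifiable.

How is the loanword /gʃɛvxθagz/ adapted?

Under (C)V, the unsyllabifiable consonants are /g/, /v/, /x/, /g/, /z/ (no codas are permitted; onsets are limited to one consonant).
Each unlicensed consonant becomes the onset of a new syllable: /g/ → /gɛ/, /v/ → /va/, /x/ → /xa/, /g/ → /ga/, /z/ → /za/.

gɛʃɛvaxaθagaza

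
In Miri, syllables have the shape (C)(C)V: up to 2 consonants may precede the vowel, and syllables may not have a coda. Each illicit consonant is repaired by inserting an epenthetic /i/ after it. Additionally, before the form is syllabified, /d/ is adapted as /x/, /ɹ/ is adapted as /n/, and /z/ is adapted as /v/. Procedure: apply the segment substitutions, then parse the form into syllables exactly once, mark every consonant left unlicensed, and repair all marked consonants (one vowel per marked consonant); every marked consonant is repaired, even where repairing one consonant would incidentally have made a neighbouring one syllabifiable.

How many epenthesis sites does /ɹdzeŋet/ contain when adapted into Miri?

2

After substitution the input is /nxveŋet/.
The unsyllabifiable consonants are /n/, /t/; each receives one epenthetic vowel.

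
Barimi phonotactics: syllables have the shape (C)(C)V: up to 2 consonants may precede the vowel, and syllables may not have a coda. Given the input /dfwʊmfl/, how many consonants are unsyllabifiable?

Under (C)(C)V, the unsyllabifiable consonants are /d/, /m/, /f/, /l/ (no codas are permitted; onsets may contain at most 2 consonants).

4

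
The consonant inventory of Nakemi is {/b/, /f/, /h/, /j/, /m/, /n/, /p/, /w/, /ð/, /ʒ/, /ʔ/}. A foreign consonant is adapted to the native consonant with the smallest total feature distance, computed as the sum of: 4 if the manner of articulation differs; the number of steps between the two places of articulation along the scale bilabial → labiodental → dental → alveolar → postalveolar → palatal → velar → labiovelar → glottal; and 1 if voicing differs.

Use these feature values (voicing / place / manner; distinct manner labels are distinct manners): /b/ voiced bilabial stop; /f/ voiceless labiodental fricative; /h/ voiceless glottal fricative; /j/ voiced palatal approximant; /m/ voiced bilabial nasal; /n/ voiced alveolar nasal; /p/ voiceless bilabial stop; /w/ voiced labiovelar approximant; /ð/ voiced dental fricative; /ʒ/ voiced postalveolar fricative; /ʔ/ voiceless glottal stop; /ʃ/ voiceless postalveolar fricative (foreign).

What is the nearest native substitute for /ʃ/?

/ʒ/ is closest: same manner (fricative), place distance 0 (postalveolar→postalveolar), voicing differs (+1); total 1. Next closest is /f/ at distance 3.

ʒ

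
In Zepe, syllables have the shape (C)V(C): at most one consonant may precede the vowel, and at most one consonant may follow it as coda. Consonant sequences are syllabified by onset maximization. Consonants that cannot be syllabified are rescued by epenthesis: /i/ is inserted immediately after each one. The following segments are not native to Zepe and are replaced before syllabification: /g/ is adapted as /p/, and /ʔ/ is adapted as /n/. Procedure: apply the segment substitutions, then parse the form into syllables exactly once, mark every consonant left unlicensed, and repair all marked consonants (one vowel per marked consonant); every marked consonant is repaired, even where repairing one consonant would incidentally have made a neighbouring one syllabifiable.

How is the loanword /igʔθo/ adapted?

Substitution: /g/ → /p/, /ʔ/ → /n/, giving /ipnθo/.
Syllabifying with onset maximization leaves /n/ stranded (at most one coda consonant is licensed; onsets are limited to one consonant).
Each unlicensed consonant becomes the onset of a new syllable: /n/ → /ni/.

ipniθo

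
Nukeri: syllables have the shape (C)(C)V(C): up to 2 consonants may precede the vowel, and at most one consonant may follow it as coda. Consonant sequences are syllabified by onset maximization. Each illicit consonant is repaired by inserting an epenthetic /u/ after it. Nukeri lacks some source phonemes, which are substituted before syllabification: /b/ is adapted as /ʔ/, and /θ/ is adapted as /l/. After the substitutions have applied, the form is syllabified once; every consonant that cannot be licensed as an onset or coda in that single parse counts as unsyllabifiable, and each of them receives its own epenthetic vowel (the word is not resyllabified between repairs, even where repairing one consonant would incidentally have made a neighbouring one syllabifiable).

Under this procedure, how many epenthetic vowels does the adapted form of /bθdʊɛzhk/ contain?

3

After substitution the input is /ʔldʊɛzhk/.
The unsyllabifiable consonants are /ʔ/, /h/, /k/; each receives one epenthetic vowel.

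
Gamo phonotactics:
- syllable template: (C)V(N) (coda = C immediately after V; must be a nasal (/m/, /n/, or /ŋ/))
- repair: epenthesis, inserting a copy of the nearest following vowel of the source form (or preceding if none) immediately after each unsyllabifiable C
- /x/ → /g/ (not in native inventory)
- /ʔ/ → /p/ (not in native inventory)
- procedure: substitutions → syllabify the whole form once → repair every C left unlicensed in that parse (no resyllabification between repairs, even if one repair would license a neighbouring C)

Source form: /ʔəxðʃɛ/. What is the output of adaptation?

Substitution: /ʔ/ → /p/, /x/ → /g/, giving /pəgðʃɛ/.
The consonants /g/, /ð/ cannot be parsed into a legal (C)V(N) syllable (only a nasal (/m/, /n/, or /ŋ/) is licensed in coda position; onsets are limited to one consonant).
Inserting the epenthetic vowel yields /g/ → /gɛ/, /ð/ → /ðɛ/.

pəgɛðɛʃɛ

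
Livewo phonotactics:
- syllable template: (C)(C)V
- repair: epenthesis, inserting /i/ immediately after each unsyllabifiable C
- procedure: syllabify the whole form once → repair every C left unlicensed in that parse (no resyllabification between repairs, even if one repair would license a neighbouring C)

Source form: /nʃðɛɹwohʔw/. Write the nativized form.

niʃðɛɹwohiʔiwi

Under (C)(C)V, the unsyllabifiable consonants are /n/, /h/, /ʔ/, /w/ (no codas are permitted; onsets may contain at most 2 consonants).
Inserting the epenthetic vowel yields /n/ → /ni/, /h/ → /hi/, /ʔ/ → /ʔi/, /w/ → /wi/.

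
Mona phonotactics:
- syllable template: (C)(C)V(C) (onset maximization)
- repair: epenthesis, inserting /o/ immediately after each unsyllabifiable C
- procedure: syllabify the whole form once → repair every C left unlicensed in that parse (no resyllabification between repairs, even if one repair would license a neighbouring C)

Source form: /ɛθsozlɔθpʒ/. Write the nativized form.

ɛθsozlɔθpoʒo

Under (C)(C)V(C), the unsyllabifiable consonants are /p/, /ʒ/ (at most one coda consonant is licensed; onsets may contain at most 2 consonants).
Inserting the epenthetic vowel yields /p/ → /po/, /ʒ/ → /ʒo/.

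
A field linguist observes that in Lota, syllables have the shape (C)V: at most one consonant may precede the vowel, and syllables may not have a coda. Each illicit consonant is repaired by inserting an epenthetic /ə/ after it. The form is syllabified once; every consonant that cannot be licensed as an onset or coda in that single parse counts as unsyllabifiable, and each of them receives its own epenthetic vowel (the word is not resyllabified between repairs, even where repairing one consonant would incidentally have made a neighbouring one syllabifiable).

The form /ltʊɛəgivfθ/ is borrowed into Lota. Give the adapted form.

Syllabifying with onset maximization leaves /l/, /v/, /f/, /θ/ stranded (no codas are permitted; onsets are limited to one consonant).
Inserting the epenthetic vowel yields /l/ → /lə/, /v/ → /və/, /f/ → /fə/, /θ/ → /θə/.

lətʊɛəgivəfəθə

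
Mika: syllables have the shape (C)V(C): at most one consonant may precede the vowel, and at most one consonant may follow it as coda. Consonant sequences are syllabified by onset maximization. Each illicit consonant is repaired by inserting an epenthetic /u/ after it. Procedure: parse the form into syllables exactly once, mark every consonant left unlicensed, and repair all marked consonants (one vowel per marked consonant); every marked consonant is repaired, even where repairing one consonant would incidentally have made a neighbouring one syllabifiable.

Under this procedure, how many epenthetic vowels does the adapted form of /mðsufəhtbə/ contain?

The unsyllabifiable consonants are /m/, /ð/, /t/; each receives one epenthetic vowel.

3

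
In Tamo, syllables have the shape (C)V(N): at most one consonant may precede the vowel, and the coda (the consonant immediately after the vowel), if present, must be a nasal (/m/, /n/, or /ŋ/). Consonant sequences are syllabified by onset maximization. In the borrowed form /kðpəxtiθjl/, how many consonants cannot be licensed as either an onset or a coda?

Syllabifying with onset maximization leaves /k/, /ð/, /x/, /θ/, /j/, /l/ stranded (only a nasal (/m/, /n/, or /ŋ/) is licensed in coda position; onsets are limited to one consonant).

6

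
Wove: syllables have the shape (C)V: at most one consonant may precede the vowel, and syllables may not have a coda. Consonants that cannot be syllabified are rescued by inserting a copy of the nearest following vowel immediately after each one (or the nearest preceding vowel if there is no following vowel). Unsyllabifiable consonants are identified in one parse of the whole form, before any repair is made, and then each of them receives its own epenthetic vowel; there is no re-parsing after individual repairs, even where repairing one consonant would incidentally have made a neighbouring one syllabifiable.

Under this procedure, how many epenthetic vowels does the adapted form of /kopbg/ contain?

The unsyllabifiable consonants are /p/, /b/, /g/; each receives one epenthetic vowel.

3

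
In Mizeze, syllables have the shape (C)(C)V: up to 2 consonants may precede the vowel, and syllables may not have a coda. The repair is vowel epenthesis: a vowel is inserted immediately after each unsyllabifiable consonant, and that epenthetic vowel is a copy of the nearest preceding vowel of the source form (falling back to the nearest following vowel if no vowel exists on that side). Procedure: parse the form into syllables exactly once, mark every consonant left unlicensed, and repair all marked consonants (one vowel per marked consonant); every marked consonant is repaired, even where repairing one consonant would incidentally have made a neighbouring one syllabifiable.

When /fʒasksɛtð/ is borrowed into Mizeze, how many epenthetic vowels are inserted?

The unsyllabifiable consonants are /s/, /t/, /ð/; each receives one epenthetic vowel.

3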